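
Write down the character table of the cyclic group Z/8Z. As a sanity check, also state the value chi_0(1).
Character table of Z/8Z (irreps indexed chi_0,...,chi_7 with chi_k(m) = zeta_8^(k*m), zeta_8 = exp(2*pi*i/8)):
  irrep \ class  {0} (size 1)  {1} (size 1)    {2} (size 1)  {3} (size 1)    {4} (size 1)  {5} (size 1)    {6} (size 1)  {7} (size 1)  
  chi_0          1             1               1             1               1             1               1             1             
  chi_1          1             exp(I*pi/4)     I             exp(3*I*pi/4)   -1            exp(-3*I*pi/4)  -I            exp(-I*pi/4)  
  chi_2          1             I               -1            -I              1             I               -1            -I            
  chi_3          1             exp(3*I*pi/4)   -I            exp(I*pi/4)     -1            exp(-I*pi/4)    I             exp(-3*I*pi/4)
  chi_4          1             -1              1             -1              1             -1              1             -1            
  chi_5          1             exp(-3*I*pi/4)  I             exp(-I*pi/4)    -1            exp(I*pi/4)     -I            exp(3*I*pi/4) 
  chi_6          1             -I              -1            I               1             -I              -1            I             
  chi_7          1             exp(-I*pi/4)    -I            exp(-3*I*pi/4)  -1            exp(3*I*pi/4)   I             exp(I*pi/4)   

Spot check: chi_0(1) = zeta_8^(0*1) = zeta_8^0 = 1.

Why: Z/8Z is abelian, so all 8 irreducible complex representations are 1-dimensional. They are given by chi_k(m) = zeta_8^(k*m) for k = 0,...,7. Row orthogonality: sum_m chi_k(m) conj(chi_l(m)) = 8 * [k = l].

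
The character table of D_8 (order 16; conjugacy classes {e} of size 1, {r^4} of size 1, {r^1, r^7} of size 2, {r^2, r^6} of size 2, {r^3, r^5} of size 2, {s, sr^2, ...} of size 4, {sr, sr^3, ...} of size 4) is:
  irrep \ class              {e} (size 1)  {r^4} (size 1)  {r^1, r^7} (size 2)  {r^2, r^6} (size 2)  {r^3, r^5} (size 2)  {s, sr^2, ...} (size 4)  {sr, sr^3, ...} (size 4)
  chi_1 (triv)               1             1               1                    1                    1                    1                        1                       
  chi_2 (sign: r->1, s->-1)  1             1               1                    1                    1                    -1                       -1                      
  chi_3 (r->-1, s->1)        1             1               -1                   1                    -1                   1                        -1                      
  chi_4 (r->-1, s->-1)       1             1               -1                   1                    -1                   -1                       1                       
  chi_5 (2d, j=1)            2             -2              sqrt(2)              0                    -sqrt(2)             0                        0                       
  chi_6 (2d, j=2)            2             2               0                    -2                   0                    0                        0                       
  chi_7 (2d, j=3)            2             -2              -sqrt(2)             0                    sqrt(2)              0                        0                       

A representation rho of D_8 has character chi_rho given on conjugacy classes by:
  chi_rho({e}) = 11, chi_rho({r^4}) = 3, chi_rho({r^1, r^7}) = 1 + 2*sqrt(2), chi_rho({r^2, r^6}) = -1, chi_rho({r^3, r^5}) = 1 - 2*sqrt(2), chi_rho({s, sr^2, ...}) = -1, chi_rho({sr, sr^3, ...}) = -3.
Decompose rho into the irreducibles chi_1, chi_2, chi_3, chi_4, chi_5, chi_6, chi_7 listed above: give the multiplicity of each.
Multiplicities: chi_1: 0, chi_2: 2, chi_3: 1, chi_4: 0, chi_5: 2, chi_6: 2, chi_7: 0.

Justification: Use <chi_rho, chi> = (1/|G|) sum_C |C| * chi_rho(C) * conj(chi(C)) with |G| = 16 for each irreducible chi in the table:
  <chi_rho, chi_1> = (1/16)[1*(11)*conj(1) + 1*(3)*conj(1) + 2*(1 + 2*sqrt(2))*conj(1) + 2*(-1)*conj(1) + 2*(1 - 2*sqrt(2))*conj(1) + 4*(-1)*conj(1) + 4*(-3)*conj(1)]
      = (1/16)[(11) + (3) + (2 + 4*sqrt(2)) + (-2) + (2 - 4*sqrt(2)) + (-4) + (-12)] = 0/16 = 0
  <chi_rho, chi_2> = (1/16)[1*(11)*conj(1) + 1*(3)*conj(1) + 2*(1 + 2*sqrt(2))*conj(1) + 2*(-1)*conj(1) + 2*(1 - 2*sqrt(2))*conj(1) + 4*(-1)*conj(-1) + 4*(-3)*conj(-1)]
      = (1/16)[(11) + (3) + (2 + 4*sqrt(2)) + (-2) + (2 - 4*sqrt(2)) + (4) + (12)] = 32/16 = 2
  <chi_rho, chi_3> = (1/16)[1*(11)*conj(1) + 1*(3)*conj(1) + 2*(1 + 2*sqrt(2))*conj(-1) + 2*(-1)*conj(1) + 2*(1 - 2*sqrt(2))*conj(-1) + 4*(-1)*conj(1) + 4*(-3)*conj(-1)]
      = (1/16)[(11) + (3) + (-4*sqrt(2) - 2) + (-2) + (-2 + 4*sqrt(2)) + (-4) + (12)] = 16/16 = 1
  <chi_rho, chi_4> = (1/16)[1*(11)*conj(1) + 1*(3)*conj(1) + 2*(1 + 2*sqrt(2))*conj(-1) + 2*(-1)*conj(1) + 2*(1 - 2*sqrt(2))*conj(-1) + 4*(-1)*conj(-1) + 4*(-3)*conj(1)]
      = (1/16)[(11) + (3) + (-4*sqrt(2) - 2) + (-2) + (-2 + 4*sqrt(2)) + (4) + (-12)] = 0/16 = 0
  <chi_rho, chi_5> = (1/16)[1*(11)*conj(2) + 1*(3)*conj(-2) + 2*(1 + 2*sqrt(2))*conj(sqrt(2)) + 2*(-1)*conj(0) + 2*(1 - 2*sqrt(2))*conj(-sqrt(2)) + 4*(-1)*conj(0) + 4*(-3)*conj(0)]
      = (1/16)[(22) + (-6) + (2*sqrt(2) + 8) + (0) + (8 - 2*sqrt(2)) + (0) + (0)] = 32/16 = 2
  <chi_rho, chi_6> = (1/16)[1*(11)*conj(2) + 1*(3)*conj(2) + 2*(1 + 2*sqrt(2))*conj(0) + 2*(-1)*conj(-2) + 2*(1 - 2*sqrt(2))*conj(0) + 4*(-1)*conj(0) + 4*(-3)*conj(0)]
      = (1/16)[(22) + (6) + (0) + (4) + (0) + (0) + (0)] = 32/16 = 2
  <chi_rho, chi_7> = (1/16)[1*(11)*conj(2) + 1*(3)*conj(-2) + 2*(1 + 2*sqrt(2))*conj(-sqrt(2)) + 2*(-1)*conj(0) + 2*(1 - 2*sqrt(2))*conj(sqrt(2)) + 4*(-1)*conj(0) + 4*(-3)*conj(0)]
      = (1/16)[(22) + (-6) + (-8 - 2*sqrt(2)) + (0) + (-8 + 2*sqrt(2)) + (0) + (0)] = 0/16 = 0
Dimension check: dim(rho) = sum (mult * dim) = 0*1 + 2*1 + 1*1 + 0*1 + 2*2 + 2*2 + 0*2 = 11 = chi_rho(e) = 11.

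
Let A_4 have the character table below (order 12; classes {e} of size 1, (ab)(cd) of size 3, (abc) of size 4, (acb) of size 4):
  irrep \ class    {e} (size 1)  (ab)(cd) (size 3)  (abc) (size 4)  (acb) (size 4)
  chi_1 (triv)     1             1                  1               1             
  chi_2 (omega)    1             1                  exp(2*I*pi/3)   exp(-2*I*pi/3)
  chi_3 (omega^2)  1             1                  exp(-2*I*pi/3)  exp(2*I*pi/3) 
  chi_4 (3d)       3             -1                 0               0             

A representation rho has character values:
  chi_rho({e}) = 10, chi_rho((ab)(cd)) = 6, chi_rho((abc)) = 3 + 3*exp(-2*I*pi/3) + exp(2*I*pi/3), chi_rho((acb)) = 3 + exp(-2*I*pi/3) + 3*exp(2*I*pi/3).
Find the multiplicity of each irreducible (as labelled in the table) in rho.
Multiplicities: chi_1: 3, chi_2: 1, chi_3: 3, chi_4: 1.

Argument: Use <chi_rho, chi> = (1/|G|) sum_C |C| * chi_rho(C) * conj(chi(C)) with |G| = 12 for each irreducible chi in the table:
  <chi_rho, chi_1> = (1/12)[1*(10)*conj(1) + 3*(6)*conj(1) + 4*(3 + 3*exp(-2*I*pi/3) + exp(2*I*pi/3))*conj(1) + 4*(3 + exp(-2*I*pi/3) + 3*exp(2*I*pi/3))*conj(1)]
      = (1/12)[(10) + (18) + (12 + 12*exp(-2*I*pi/3) + 4*exp(2*I*pi/3)) + (12 + 4*exp(-2*I*pi/3) + 12*exp(2*I*pi/3))] = 36/12 = 3
  <chi_rho, chi_2> = (1/12)[1*(10)*conj(1) + 3*(6)*conj(1) + 4*(3 + 3*exp(-2*I*pi/3) + exp(2*I*pi/3))*conj(exp(2*I*pi/3)) + 4*(3 + exp(-2*I*pi/3) + 3*exp(2*I*pi/3))*conj(exp(-2*I*pi/3))]
      = (1/12)[(10) + (18) + (-8) + (-8)] = 12/12 = 1
  <chi_rho, chi_3> = (1/12)[1*(10)*conj(1) + 3*(6)*conj(1) + 4*(3 + 3*exp(-2*I*pi/3) + exp(2*I*pi/3))*conj(exp(-2*I*pi/3)) + 4*(3 + exp(-2*I*pi/3) + 3*exp(2*I*pi/3))*conj(exp(2*I*pi/3))]
      = (1/12)[(10) + (18) + (12 + 4*exp(-2*I*pi/3) + 12*exp(2*I*pi/3)) + (12 + 12*exp(-2*I*pi/3) + 4*exp(2*I*pi/3))] = 36/12 = 3
  <chi_rho, chi_4> = (1/12)[1*(10)*conj(3) + 3*(6)*conj(-1) + 4*(3 + 3*exp(-2*I*pi/3) + exp(2*I*pi/3))*conj(0) + 4*(3 + exp(-2*I*pi/3) + 3*exp(2*I*pi/3))*conj(0)]
      = (1/12)[(30) + (-18) + (0) + (0)] = 12/12 = 1
(Exp terms are combined using exp(i*s)*conj(exp(i*t)) = exp(i*(s-t)), and sums of them are collapsed using the identity that for every m > 1 the m distinct m-th roots of unity sum to 0, e.g. 1 + exp(2*I*pi/3) + exp(-2*I*pi/3) = 0.)
Dimension check: dim(rho) = sum (mult * dim) = 3*1 + 1*1 + 3*1 + 1*3 = 10 = chi_rho(e) = 10.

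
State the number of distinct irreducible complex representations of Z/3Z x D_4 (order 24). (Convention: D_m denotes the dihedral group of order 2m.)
15

Reasoning: The number of irreducible complex representations of a finite group equals its number of conjugacy classes. For a direct product, #classes(G x H) = #classes(G) * #classes(H). Z/3Z has 3 classes (abelian), D_4 has 5 classes, so 3 * 5 = 15, so Z/3Z x D_4 (order 24) has exactly 15 irreducible complex representations.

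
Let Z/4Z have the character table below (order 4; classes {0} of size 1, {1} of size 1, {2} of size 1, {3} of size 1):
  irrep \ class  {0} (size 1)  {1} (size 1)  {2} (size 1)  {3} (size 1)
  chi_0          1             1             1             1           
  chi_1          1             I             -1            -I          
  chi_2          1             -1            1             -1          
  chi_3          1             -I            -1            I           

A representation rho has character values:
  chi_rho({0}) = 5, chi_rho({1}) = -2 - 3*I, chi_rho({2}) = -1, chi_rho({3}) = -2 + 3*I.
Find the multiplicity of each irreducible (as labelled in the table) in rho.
Multiplicities: chi_0: 0, chi_1: 0, chi_2: 2, chi_3: 3.

Proof sketch: Use <chi_rho, chi> = (1/|G|) sum_C |C| * chi_rho(C) * conj(chi(C)) with |G| = 4 for each irreducible chi in the table:
  <chi_rho, chi_0> = (1/4)[1*(5)*conj(1) + 1*(-2 - 3*I)*conj(1) + 1*(-1)*conj(1) + 1*(-2 + 3*I)*conj(1)]
      = (1/4)[(5) + (-2 - 3*I) + (-1) + (-2 + 3*I)] = 0/4 = 0
  <chi_rho, chi_1> = (1/4)[1*(5)*conj(1) + 1*(-2 - 3*I)*conj(I) + 1*(-1)*conj(-1) + 1*(-2 + 3*I)*conj(-I)]
      = (1/4)[(5) + (-3 + 2*I) + (1) + (-3 - 2*I)] = 0/4 = 0
  <chi_rho, chi_2> = (1/4)[1*(5)*conj(1) + 1*(-2 - 3*I)*conj(-1) + 1*(-1)*conj(1) + 1*(-2 + 3*I)*conj(-1)]
      = (1/4)[(5) + (2 + 3*I) + (-1) + (2 - 3*I)] = 8/4 = 2
  <chi_rho, chi_3> = (1/4)[1*(5)*conj(1) + 1*(-2 - 3*I)*conj(-I) + 1*(-1)*conj(-1) + 1*(-2 + 3*I)*conj(I)]
      = (1/4)[(5) + (3 - 2*I) + (1) + (3 + 2*I)] = 12/4 = 3
(Exp terms are combined using exp(i*s)*conj(exp(i*t)) = exp(i*(s-t)), and sums of them are collapsed using the identity that for every m > 1 the m distinct m-th roots of unity sum to 0, e.g. 1 + exp(2*I*pi/3) + exp(-2*I*pi/3) = 0.)
Dimension check: dim(rho) = sum (mult * dim) = 0*1 + 0*1 + 2*1 + 3*1 = 5 = chi_rho(e) = 5.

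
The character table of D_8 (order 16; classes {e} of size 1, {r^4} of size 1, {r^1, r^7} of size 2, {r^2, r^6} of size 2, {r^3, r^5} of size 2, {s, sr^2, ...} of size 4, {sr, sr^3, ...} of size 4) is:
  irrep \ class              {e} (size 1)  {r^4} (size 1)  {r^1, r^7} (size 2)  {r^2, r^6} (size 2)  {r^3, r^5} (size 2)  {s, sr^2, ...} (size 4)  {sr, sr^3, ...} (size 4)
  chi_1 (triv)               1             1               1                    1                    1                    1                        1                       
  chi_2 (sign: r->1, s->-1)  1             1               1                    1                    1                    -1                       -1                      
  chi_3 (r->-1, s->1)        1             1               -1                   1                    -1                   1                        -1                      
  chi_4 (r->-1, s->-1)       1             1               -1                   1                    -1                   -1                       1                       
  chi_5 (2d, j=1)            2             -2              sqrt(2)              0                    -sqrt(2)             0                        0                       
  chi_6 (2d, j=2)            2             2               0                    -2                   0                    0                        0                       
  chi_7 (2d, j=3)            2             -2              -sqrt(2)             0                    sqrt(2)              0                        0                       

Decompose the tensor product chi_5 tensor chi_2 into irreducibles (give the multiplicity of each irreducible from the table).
chi_5 tensor chi_2 = chi_5 (all other irreducibles have multiplicity 0).

Details: The character of a tensor product is the pointwise product (chi_5 * chi_2)(C) = chi_5(C) * chi_2(C):
  {e}: (2)*(1), {r^4}: (-2)*(1), {r^1, r^7}: (sqrt(2))*(1), {r^2, r^6}: (0)*(1), {r^3, r^5}: (-sqrt(2))*(1), {s, sr^2, ...}: (0)*(-1), {sr, sr^3, ...}: (0)*(-1)
so (chi_5 * chi_2) takes values
  {e} -> 2, {r^4} -> -2, {r^1, r^7} -> sqrt(2), {r^2, r^6} -> 0, {r^3, r^5} -> -sqrt(2), {s, sr^2, ...} -> 0, {sr, sr^3, ...} -> 0.
Now take the inner product of this character with each irreducible chi from the table, <chi_5*chi_2, chi> = (1/16) sum_C |C| (chi_5*chi_2)(C) conj(chi(C)):
  <chi_5*chi_2, chi_1> = (1/16)[1*(2)*conj(1) + 1*(-2)*conj(1) + 2*(sqrt(2))*conj(1) + 2*(0)*conj(1) + 2*(-sqrt(2))*conj(1) + 4*(0)*conj(1) + 4*(0)*conj(1)]
      = (1/16)[(2) + (-2) + (2*sqrt(2)) + (0) + (-2*sqrt(2)) + (0) + (0)] = 0/16 = 0
  <chi_5*chi_2, chi_2> = (1/16)[1*(2)*conj(1) + 1*(-2)*conj(1) + 2*(sqrt(2))*conj(1) + 2*(0)*conj(1) + 2*(-sqrt(2))*conj(1) + 4*(0)*conj(-1) + 4*(0)*conj(-1)]
      = (1/16)[(2) + (-2) + (2*sqrt(2)) + (0) + (-2*sqrt(2)) + (0) + (0)] = 0/16 = 0
  <chi_5*chi_2, chi_3> = (1/16)[1*(2)*conj(1) + 1*(-2)*conj(1) + 2*(sqrt(2))*conj(-1) + 2*(0)*conj(1) + 2*(-sqrt(2))*conj(-1) + 4*(0)*conj(1) + 4*(0)*conj(-1)]
      = (1/16)[(2) + (-2) + (-2*sqrt(2)) + (0) + (2*sqrt(2)) + (0) + (0)] = 0/16 = 0
  <chi_5*chi_2, chi_4> = (1/16)[1*(2)*conj(1) + 1*(-2)*conj(1) + 2*(sqrt(2))*conj(-1) + 2*(0)*conj(1) + 2*(-sqrt(2))*conj(-1) + 4*(0)*conj(-1) + 4*(0)*conj(1)]
      = (1/16)[(2) + (-2) + (-2*sqrt(2)) + (0) + (2*sqrt(2)) + (0) + (0)] = 0/16 = 0
  <chi_5*chi_2, chi_5> = (1/16)[1*(2)*conj(2) + 1*(-2)*conj(-2) + 2*(sqrt(2))*conj(sqrt(2)) + 2*(0)*conj(0) + 2*(-sqrt(2))*conj(-sqrt(2)) + 4*(0)*conj(0) + 4*(0)*conj(0)]
      = (1/16)[(4) + (4) + (4) + (0) + (4) + (0) + (0)] = 16/16 = 1
  <chi_5*chi_2, chi_6> = (1/16)[1*(2)*conj(2) + 1*(-2)*conj(2) + 2*(sqrt(2))*conj(0) + 2*(0)*conj(-2) + 2*(-sqrt(2))*conj(0) + 4*(0)*conj(0) + 4*(0)*conj(0)]
      = (1/16)[(4) + (-4) + (0) + (0) + (0) + (0) + (0)] = 0/16 = 0
  <chi_5*chi_2, chi_7> = (1/16)[1*(2)*conj(2) + 1*(-2)*conj(-2) + 2*(sqrt(2))*conj(-sqrt(2)) + 2*(0)*conj(0) + 2*(-sqrt(2))*conj(sqrt(2)) + 4*(0)*conj(0) + 4*(0)*conj(0)]
      = (1/16)[(4) + (4) + (-4) + (0) + (-4) + (0) + (0)] = 0/16 = 0
Hence the multiplicities are chi_5: 1. Dimension check: dim(chi_5)*dim(chi_2) = 2*1 = 2 and sum (mult * dim) = 1*2 = 2.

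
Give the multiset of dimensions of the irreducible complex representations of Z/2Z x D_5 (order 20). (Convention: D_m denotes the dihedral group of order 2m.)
Dimensions: 1, 1, 1, 1, 2, 2, 2, 2

Explanation: There are 8 irreducibles (= number of conjugacy classes). Their dimensions d_i satisfy sum d_i^2 = |G| = 20: 1 + 1 + 1 + 1 + 4 + 4 + 4 + 4 = 20. (For the product with Z/2Z: each of the 2 1-dim characters of Z/2Z tensors with each irrep of D_5, giving 2 copies of each D_5-dimension.)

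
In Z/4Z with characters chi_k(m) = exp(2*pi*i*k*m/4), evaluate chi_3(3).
chi_3(3) = zeta_4^9 = I

Justification: chi_3(3) = zeta_4^(3*3) = zeta_4^9. Since zeta_4^4 = 1, this equals zeta_4^1 = exp(2*pi*i*1/4) = I.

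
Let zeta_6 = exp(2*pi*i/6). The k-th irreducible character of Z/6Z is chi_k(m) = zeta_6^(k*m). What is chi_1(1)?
chi_1(1) = zeta_6^1 = exp(I*pi/3)

Reasoning: chi_1(1) = zeta_6^(1*1) = zeta_6^1. Since zeta_6^6 = 1, this equals zeta_6^1 = exp(2*pi*i*1/6) = exp(I*pi/3).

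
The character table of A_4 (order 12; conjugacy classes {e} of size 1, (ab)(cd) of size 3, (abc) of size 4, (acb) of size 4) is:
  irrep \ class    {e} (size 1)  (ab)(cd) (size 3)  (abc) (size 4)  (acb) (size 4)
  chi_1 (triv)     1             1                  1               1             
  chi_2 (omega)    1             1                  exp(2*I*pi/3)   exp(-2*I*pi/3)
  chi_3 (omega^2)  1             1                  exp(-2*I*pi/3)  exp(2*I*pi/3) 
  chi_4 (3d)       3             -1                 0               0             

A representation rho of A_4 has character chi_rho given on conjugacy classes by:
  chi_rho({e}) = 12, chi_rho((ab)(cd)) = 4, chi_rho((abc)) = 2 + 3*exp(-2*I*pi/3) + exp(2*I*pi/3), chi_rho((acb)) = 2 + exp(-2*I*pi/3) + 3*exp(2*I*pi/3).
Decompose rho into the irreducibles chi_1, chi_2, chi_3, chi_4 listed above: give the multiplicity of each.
Multiplicities: chi_1: 2, chi_2: 1, chi_3: 3, chi_4: 2.

Proof sketch: Use <chi_rho, chi> = (1/|G|) sum_C |C| * chi_rho(C) * conj(chi(C)) with |G| = 12 for each irreducible chi in the table:
  <chi_rho, chi_1> = (1/12)[1*(12)*conj(1) + 3*(4)*conj(1) + 4*(2 + 3*exp(-2*I*pi/3) + exp(2*I*pi/3))*conj(1) + 4*(2 + exp(-2*I*pi/3) + 3*exp(2*I*pi/3))*conj(1)]
      = (1/12)[(12) + (12) + (8 + 12*exp(-2*I*pi/3) + 4*exp(2*I*pi/3)) + (8 + 4*exp(-2*I*pi/3) + 12*exp(2*I*pi/3))] = 24/12 = 2
  <chi_rho, chi_2> = (1/12)[1*(12)*conj(1) + 3*(4)*conj(1) + 4*(2 + 3*exp(-2*I*pi/3) + exp(2*I*pi/3))*conj(exp(2*I*pi/3)) + 4*(2 + exp(-2*I*pi/3) + 3*exp(2*I*pi/3))*conj(exp(-2*I*pi/3))]
      = (1/12)[(12) + (12) + (4 + 8*exp(-2*I*pi/3) + 12*exp(2*I*pi/3)) + (4 + 12*exp(-2*I*pi/3) + 8*exp(2*I*pi/3))] = 12/12 = 1
  <chi_rho, chi_3> = (1/12)[1*(12)*conj(1) + 3*(4)*conj(1) + 4*(2 + 3*exp(-2*I*pi/3) + exp(2*I*pi/3))*conj(exp(-2*I*pi/3)) + 4*(2 + exp(-2*I*pi/3) + 3*exp(2*I*pi/3))*conj(exp(2*I*pi/3))]
      = (1/12)[(12) + (12) + (12 + 4*exp(-2*I*pi/3) + 8*exp(2*I*pi/3)) + (12 + 8*exp(-2*I*pi/3) + 4*exp(2*I*pi/3))] = 36/12 = 3
  <chi_rho, chi_4> = (1/12)[1*(12)*conj(3) + 3*(4)*conj(-1) + 4*(2 + 3*exp(-2*I*pi/3) + exp(2*I*pi/3))*conj(0) + 4*(2 + exp(-2*I*pi/3) + 3*exp(2*I*pi/3))*conj(0)]
      = (1/12)[(36) + (-12) + (0) + (0)] = 24/12 = 2
(Exp terms are combined using exp(i*s)*conj(exp(i*t)) = exp(i*(s-t)), and sums of them are collapsed using the identity that for every m > 1 the m distinct m-th roots of unity sum to 0, e.g. 1 + exp(2*I*pi/3) + exp(-2*I*pi/3) = 0.)
Dimension check: dim(rho) = sum (mult * dim) = 2*1 + 1*1 + 3*1 + 2*3 = 12 = chi_rho(e) = 12.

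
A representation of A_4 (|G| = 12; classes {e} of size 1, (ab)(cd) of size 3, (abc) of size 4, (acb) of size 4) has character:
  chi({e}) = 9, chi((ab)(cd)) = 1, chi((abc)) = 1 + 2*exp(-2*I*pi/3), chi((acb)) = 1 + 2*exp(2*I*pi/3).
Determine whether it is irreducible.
Not irreducible (reducible): <chi, chi> = 9 > 1.

Derivation: <chi, chi> = (1/|G|) sum_C |C| * |chi(C)|^2 = (1/12)[1*|9|^2 + 3*|1|^2 + 4*|1 + 2*exp(-2*I*pi/3)|^2 + 4*|1 + 2*exp(2*I*pi/3)|^2]
  = (1/12)[(81) + (3) + (12) + (12)] = 108/12 = 9.
(Exp terms are combined using exp(i*s)*conj(exp(i*t)) = exp(i*(s-t)), and sums of them are collapsed using the identity that for every m > 1 the m distinct m-th roots of unity sum to 0, e.g. 1 + exp(2*I*pi/3) + exp(-2*I*pi/3) = 0.)
A character is irreducible iff <chi, chi> = 1, so this representation is reducible.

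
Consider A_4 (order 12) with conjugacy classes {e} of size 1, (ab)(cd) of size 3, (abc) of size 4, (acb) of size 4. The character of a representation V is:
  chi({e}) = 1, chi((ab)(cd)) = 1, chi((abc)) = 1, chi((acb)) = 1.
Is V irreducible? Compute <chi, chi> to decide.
Irreducible: <chi, chi> = 1.

Explanation: <chi, chi> = (1/|G|) sum_C |C| * |chi(C)|^2 = (1/12)[1*|1|^2 + 3*|1|^2 + 4*|1|^2 + 4*|1|^2]
  = (1/12)[(1) + (3) + (4) + (4)] = 12/12 = 1.
(Exp terms are combined using exp(i*s)*conj(exp(i*t)) = exp(i*(s-t)), and sums of them are collapsed using the identity that for every m > 1 the m distinct m-th roots of unity sum to 0, e.g. 1 + exp(2*I*pi/3) + exp(-2*I*pi/3) = 0.)
A character is irreducible iff <chi, chi> = 1, so this representation is irreducible.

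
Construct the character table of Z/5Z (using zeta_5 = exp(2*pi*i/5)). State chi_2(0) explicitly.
Character table of Z/5Z (irreps indexed chi_0,...,chi_4 with chi_k(m) = zeta_5^(k*m), zeta_5 = exp(2*pi*i/5)):
  irrep \ class  {0} (size 1)  {1} (size 1)    {2} (size 1)    {3} (size 1)    {4} (size 1)  
  chi_0          1             1               1               1               1             
  chi_1          1             exp(2*I*pi/5)   exp(4*I*pi/5)   exp(-4*I*pi/5)  exp(-2*I*pi/5)
  chi_2          1             exp(4*I*pi/5)   exp(-2*I*pi/5)  exp(2*I*pi/5)   exp(-4*I*pi/5)
  chi_3          1             exp(-4*I*pi/5)  exp(2*I*pi/5)   exp(-2*I*pi/5)  exp(4*I*pi/5) 
  chi_4          1             exp(-2*I*pi/5)  exp(-4*I*pi/5)  exp(4*I*pi/5)   exp(2*I*pi/5) 

Spot check: chi_2(0) = zeta_5^(2*0) = zeta_5^0 = 1.

Derivation: Z/5Z is abelian, so all 5 irreducible complex representations are 1-dimensional. They are given by chi_k(m) = zeta_5^(k*m) for k = 0,...,4. Row orthogonality: sum_m chi_k(m) conj(chi_l(m)) = 5 * [k = l].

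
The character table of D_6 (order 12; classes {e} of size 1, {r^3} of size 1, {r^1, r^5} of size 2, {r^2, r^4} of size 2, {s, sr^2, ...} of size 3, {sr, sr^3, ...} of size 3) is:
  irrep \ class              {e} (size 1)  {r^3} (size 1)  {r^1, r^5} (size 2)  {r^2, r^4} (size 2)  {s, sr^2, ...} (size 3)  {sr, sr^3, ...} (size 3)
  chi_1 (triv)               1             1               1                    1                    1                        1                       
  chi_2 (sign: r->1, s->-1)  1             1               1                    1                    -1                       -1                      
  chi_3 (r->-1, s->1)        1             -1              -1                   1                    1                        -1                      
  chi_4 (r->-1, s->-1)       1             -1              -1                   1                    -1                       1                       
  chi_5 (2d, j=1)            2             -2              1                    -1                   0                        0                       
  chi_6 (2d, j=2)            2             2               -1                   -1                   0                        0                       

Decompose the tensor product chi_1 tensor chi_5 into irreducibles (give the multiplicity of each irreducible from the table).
chi_1 tensor chi_5 = chi_5 (all other irreducibles have multiplicity 0).

Derivation: The character of a tensor product is the pointwise product (chi_1 * chi_5)(C) = chi_1(C) * chi_5(C):
  {e}: (1)*(2), {r^3}: (1)*(-2), {r^1, r^5}: (1)*(1), {r^2, r^4}: (1)*(-1), {s, sr^2, ...}: (1)*(0), {sr, sr^3, ...}: (1)*(0)
so (chi_1 * chi_5) takes values
  {e} -> 2, {r^3} -> -2, {r^1, r^5} -> 1, {r^2, r^4} -> -1, {s, sr^2, ...} -> 0, {sr, sr^3, ...} -> 0.
Now take the inner product of this character with each irreducible chi from the table, <chi_1*chi_5, chi> = (1/12) sum_C |C| (chi_1*chi_5)(C) conj(chi(C)):
  <chi_1*chi_5, chi_1> = (1/12)[1*(2)*conj(1) + 1*(-2)*conj(1) + 2*(1)*conj(1) + 2*(-1)*conj(1) + 3*(0)*conj(1) + 3*(0)*conj(1)]
      = (1/12)[(2) + (-2) + (2) + (-2) + (0) + (0)] = 0/12 = 0
  <chi_1*chi_5, chi_2> = (1/12)[1*(2)*conj(1) + 1*(-2)*conj(1) + 2*(1)*conj(1) + 2*(-1)*conj(1) + 3*(0)*conj(-1) + 3*(0)*conj(-1)]
      = (1/12)[(2) + (-2) + (2) + (-2) + (0) + (0)] = 0/12 = 0
  <chi_1*chi_5, chi_3> = (1/12)[1*(2)*conj(1) + 1*(-2)*conj(-1) + 2*(1)*conj(-1) + 2*(-1)*conj(1) + 3*(0)*conj(1) + 3*(0)*conj(-1)]
      = (1/12)[(2) + (2) + (-2) + (-2) + (0) + (0)] = 0/12 = 0
  <chi_1*chi_5, chi_4> = (1/12)[1*(2)*conj(1) + 1*(-2)*conj(-1) + 2*(1)*conj(-1) + 2*(-1)*conj(1) + 3*(0)*conj(-1) + 3*(0)*conj(1)]
      = (1/12)[(2) + (2) + (-2) + (-2) + (0) + (0)] = 0/12 = 0
  <chi_1*chi_5, chi_5> = (1/12)[1*(2)*conj(2) + 1*(-2)*conj(-2) + 2*(1)*conj(1) + 2*(-1)*conj(-1) + 3*(0)*conj(0) + 3*(0)*conj(0)]
      = (1/12)[(4) + (4) + (2) + (2) + (0) + (0)] = 12/12 = 1
  <chi_1*chi_5, chi_6> = (1/12)[1*(2)*conj(2) + 1*(-2)*conj(2) + 2*(1)*conj(-1) + 2*(-1)*conj(-1) + 3*(0)*conj(0) + 3*(0)*conj(0)]
      = (1/12)[(4) + (-4) + (-2) + (2) + (0) + (0)] = 0/12 = 0
Hence the multiplicities are chi_5: 1. Dimension check: dim(chi_1)*dim(chi_5) = 1*2 = 2 and sum (mult * dim) = 1*2 = 2.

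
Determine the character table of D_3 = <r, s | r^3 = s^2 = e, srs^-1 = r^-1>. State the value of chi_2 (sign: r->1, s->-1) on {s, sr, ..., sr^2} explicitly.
Conjugacy classes: {e} of size 1, {r^1, r^2} of size 2, {s, sr, ..., sr^2} of size 3.
Character table:
  irrep \ class              {e} (size 1)  {r^1, r^2} (size 2)  {s, sr, ..., sr^2} (size 3)
  chi_1 (triv)               1             1                    1                          
  chi_2 (sign: r->1, s->-1)  1             1                    -1                         
  chi_3 (2d, j=1)            2             -1                   0                          

Spot check: chi_2 (sign: r->1, s->-1) on {s, sr, ..., sr^2} = -1.

Proof sketch: D_3 has order 2*3 = 6 with 3 conjugacy classes, hence 3 irreducibles. Sum of squared dims 1 + 1 + 4 = 6 = |G|. Linear characters come from the abelianisation; the 2-dimensional irreps have character r^k -> 2*cos(2*pi*j*k/3), reflections -> 0.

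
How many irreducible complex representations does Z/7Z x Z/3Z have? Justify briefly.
21

Reasoning: The number of irreducible complex representations of a finite group equals its number of conjugacy classes. Z/7Z x Z/3Z is abelian of order 21, so every element is its own conjugacy class: 21 classes, so Z/7Z x Z/3Z (order 21) has exactly 21 irreducible complex representations.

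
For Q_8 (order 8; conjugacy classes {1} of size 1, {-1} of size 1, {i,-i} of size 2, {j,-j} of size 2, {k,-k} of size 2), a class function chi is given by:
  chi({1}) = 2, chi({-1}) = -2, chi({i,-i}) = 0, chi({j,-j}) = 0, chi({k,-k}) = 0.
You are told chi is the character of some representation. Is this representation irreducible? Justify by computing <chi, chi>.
Irreducible: <chi, chi> = 1.

<chi, chi> = (1/|G|) sum_C |C| * |chi(C)|^2 = (1/8)[1*|2|^2 + 1*|-2|^2 + 2*|0|^2 + 2*|0|^2 + 2*|0|^2]
  = (1/8)[(4) + (4) + (0) + (0) + (0)] = 8/8 = 1.
A character is irreducible iff <chi, chi> = 1, so this representation is irreducible.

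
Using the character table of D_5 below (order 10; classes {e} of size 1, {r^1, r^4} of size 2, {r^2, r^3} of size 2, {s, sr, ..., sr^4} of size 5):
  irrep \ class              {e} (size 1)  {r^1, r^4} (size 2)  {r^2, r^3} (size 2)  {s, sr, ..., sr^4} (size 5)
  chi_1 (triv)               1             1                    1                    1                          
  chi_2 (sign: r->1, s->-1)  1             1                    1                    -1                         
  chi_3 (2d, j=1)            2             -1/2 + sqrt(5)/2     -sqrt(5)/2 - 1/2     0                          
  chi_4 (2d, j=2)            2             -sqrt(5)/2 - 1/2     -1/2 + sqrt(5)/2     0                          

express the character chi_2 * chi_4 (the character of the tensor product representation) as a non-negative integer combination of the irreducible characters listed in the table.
chi_2 tensor chi_4 = chi_4 (all other irreducibles have multiplicity 0).

Derivation: The character of a tensor product is the pointwise product (chi_2 * chi_4)(C) = chi_2(C) * chi_4(C):
  {e}: (1)*(2), {r^1, r^4}: (1)*(-sqrt(5)/2 - 1/2), {r^2, r^3}: (1)*(-1/2 + sqrt(5)/2), {s, sr, ..., sr^4}: (-1)*(0)
so (chi_2 * chi_4) takes values
  {e} -> 2, {r^1, r^4} -> -sqrt(5)/2 - 1/2, {r^2, r^3} -> -1/2 + sqrt(5)/2, {s, sr, ..., sr^4} -> 0.
Now take the inner product of this character with each irreducible chi from the table, <chi_2*chi_4, chi> = (1/10) sum_C |C| (chi_2*chi_4)(C) conj(chi(C)):
  <chi_2*chi_4, chi_1> = (1/10)[1*(2)*conj(1) + 2*(-sqrt(5)/2 - 1/2)*conj(1) + 2*(-1/2 + sqrt(5)/2)*conj(1) + 5*(0)*conj(1)]
      = (1/10)[(2) + (-sqrt(5) - 1) + (-1 + sqrt(5)) + (0)] = 0/10 = 0
  <chi_2*chi_4, chi_2> = (1/10)[1*(2)*conj(1) + 2*(-sqrt(5)/2 - 1/2)*conj(1) + 2*(-1/2 + sqrt(5)/2)*conj(1) + 5*(0)*conj(-1)]
      = (1/10)[(2) + (-sqrt(5) - 1) + (-1 + sqrt(5)) + (0)] = 0/10 = 0
  <chi_2*chi_4, chi_3> = (1/10)[1*(2)*conj(2) + 2*(-sqrt(5)/2 - 1/2)*conj(-1/2 + sqrt(5)/2) + 2*(-1/2 + sqrt(5)/2)*conj(-sqrt(5)/2 - 1/2) + 5*(0)*conj(0)]
      = (1/10)[(4) + (-2) + (-2) + (0)] = 0/10 = 0
  <chi_2*chi_4, chi_4> = (1/10)[1*(2)*conj(2) + 2*(-sqrt(5)/2 - 1/2)*conj(-sqrt(5)/2 - 1/2) + 2*(-1/2 + sqrt(5)/2)*conj(-1/2 + sqrt(5)/2) + 5*(0)*conj(0)]
      = (1/10)[(4) + (sqrt(5) + 3) + (3 - sqrt(5)) + (0)] = 10/10 = 1
Hence the multiplicities are chi_4: 1. Dimension check: dim(chi_2)*dim(chi_4) = 1*2 = 2 and sum (mult * dim) = 1*2 = 2.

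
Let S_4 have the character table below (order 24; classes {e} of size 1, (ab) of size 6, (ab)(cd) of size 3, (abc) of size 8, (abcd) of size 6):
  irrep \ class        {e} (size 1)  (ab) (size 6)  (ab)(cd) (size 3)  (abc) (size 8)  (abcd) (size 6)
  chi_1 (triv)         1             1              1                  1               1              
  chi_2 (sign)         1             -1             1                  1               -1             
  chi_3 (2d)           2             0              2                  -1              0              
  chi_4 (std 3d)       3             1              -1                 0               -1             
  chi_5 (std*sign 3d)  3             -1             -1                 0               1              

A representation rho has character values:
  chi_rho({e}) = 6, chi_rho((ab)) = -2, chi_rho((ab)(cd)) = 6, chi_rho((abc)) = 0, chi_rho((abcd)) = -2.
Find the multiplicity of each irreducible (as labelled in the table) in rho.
Multiplicities: chi_1: 0, chi_2: 2, chi_3: 2, chi_4: 0, chi_5: 0.

Solution. Use <chi_rho, chi> = (1/|G|) sum_C |C| * chi_rho(C) * conj(chi(C)) with |G| = 24 for each irreducible chi in the table:
  <chi_rho, chi_1> = (1/24)[1*(6)*conj(1) + 6*(-2)*conj(1) + 3*(6)*conj(1) + 8*(0)*conj(1) + 6*(-2)*conj(1)]
      = (1/24)[(6) + (-12) + (18) + (0) + (-12)] = 0/24 = 0
  <chi_rho, chi_2> = (1/24)[1*(6)*conj(1) + 6*(-2)*conj(-1) + 3*(6)*conj(1) + 8*(0)*conj(1) + 6*(-2)*conj(-1)]
      = (1/24)[(6) + (12) + (18) + (0) + (12)] = 48/24 = 2
  <chi_rho, chi_3> = (1/24)[1*(6)*conj(2) + 6*(-2)*conj(0) + 3*(6)*conj(2) + 8*(0)*conj(-1) + 6*(-2)*conj(0)]
      = (1/24)[(12) + (0) + (36) + (0) + (0)] = 48/24 = 2
  <chi_rho, chi_4> = (1/24)[1*(6)*conj(3) + 6*(-2)*conj(1) + 3*(6)*conj(-1) + 8*(0)*conj(0) + 6*(-2)*conj(-1)]
      = (1/24)[(18) + (-12) + (-18) + (0) + (12)] = 0/24 = 0
  <chi_rho, chi_5> = (1/24)[1*(6)*conj(3) + 6*(-2)*conj(-1) + 3*(6)*conj(-1) + 8*(0)*conj(0) + 6*(-2)*conj(1)]
      = (1/24)[(18) + (12) + (-18) + (0) + (-12)] = 0/24 = 0
Dimension check: dim(rho) = sum (mult * dim) = 0*1 + 2*1 + 2*2 + 0*3 + 0*3 = 6 = chi_rho(e) = 6.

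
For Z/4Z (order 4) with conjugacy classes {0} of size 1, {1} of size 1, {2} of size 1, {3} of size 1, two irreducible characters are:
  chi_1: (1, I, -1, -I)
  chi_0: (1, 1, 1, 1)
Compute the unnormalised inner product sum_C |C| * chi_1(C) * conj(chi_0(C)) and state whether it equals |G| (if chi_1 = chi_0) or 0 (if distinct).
Sum = 0; so <chi_1, chi_0> = 0 (distinct irreducibles are orthogonal).

Solution. Compute term by term over conjugacy classes (|C| * chi_1(C) * conj(chi_0(C))):
  1*(1)*conj(1) + 1*(I)*conj(1) + 1*(-1)*conj(1) + 1*(-I)*conj(1)
  = (1) + (I) + (-1) + (-I)
  = 0.
(Exp terms are combined using exp(i*s)*conj(exp(i*t)) = exp(i*(s-t)), and sums of them are collapsed using the identity that for every m > 1 the m distinct m-th roots of unity sum to 0, e.g. 1 + exp(2*I*pi/3) + exp(-2*I*pi/3) = 0.)
Dividing by |G| = 4 gives 0/4 = 0, matching the row-orthogonality relation <chi_1, chi_0> = [chi_1 = chi_0].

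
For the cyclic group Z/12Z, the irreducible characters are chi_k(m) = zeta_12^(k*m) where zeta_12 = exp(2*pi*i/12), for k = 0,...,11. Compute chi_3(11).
chi_3(11) = zeta_12^33 = -I

Derivation: chi_3(11) = zeta_12^(3*11) = zeta_12^33. Since zeta_12^12 = 1, this equals zeta_12^9 = exp(2*pi*i*9/12) = -I.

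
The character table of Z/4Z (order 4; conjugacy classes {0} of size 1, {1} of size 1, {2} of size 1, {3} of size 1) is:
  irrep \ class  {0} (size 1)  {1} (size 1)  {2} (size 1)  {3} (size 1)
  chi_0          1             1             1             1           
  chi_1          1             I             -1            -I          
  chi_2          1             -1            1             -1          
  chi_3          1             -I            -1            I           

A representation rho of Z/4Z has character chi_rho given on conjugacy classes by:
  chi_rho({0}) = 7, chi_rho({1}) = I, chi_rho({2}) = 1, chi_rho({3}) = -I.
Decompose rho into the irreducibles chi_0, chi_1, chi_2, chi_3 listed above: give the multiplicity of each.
Multiplicities: chi_0: 2, chi_1: 2, chi_2: 2, chi_3: 1.

Argument: Use <chi_rho, chi> = (1/|G|) sum_C |C| * chi_rho(C) * conj(chi(C)) with |G| = 4 for each irreducible chi in the table:
  <chi_rho, chi_0> = (1/4)[1*(7)*conj(1) + 1*(I)*conj(1) + 1*(1)*conj(1) + 1*(-I)*conj(1)]
      = (1/4)[(7) + (I) + (1) + (-I)] = 8/4 = 2
  <chi_rho, chi_1> = (1/4)[1*(7)*conj(1) + 1*(I)*conj(I) + 1*(1)*conj(-1) + 1*(-I)*conj(-I)]
      = (1/4)[(7) + (1) + (-1) + (1)] = 8/4 = 2
  <chi_rho, chi_2> = (1/4)[1*(7)*conj(1) + 1*(I)*conj(-1) + 1*(1)*conj(1) + 1*(-I)*conj(-1)]
      = (1/4)[(7) + (-I) + (1) + (I)] = 8/4 = 2
  <chi_rho, chi_3> = (1/4)[1*(7)*conj(1) + 1*(I)*conj(-I) + 1*(1)*conj(-1) + 1*(-I)*conj(I)]
      = (1/4)[(7) + (-1) + (-1) + (-1)] = 4/4 = 1
(Exp terms are combined using exp(i*s)*conj(exp(i*t)) = exp(i*(s-t)), and sums of them are collapsed using the identity that for every m > 1 the m distinct m-th roots of unity sum to 0, e.g. 1 + exp(2*I*pi/3) + exp(-2*I*pi/3) = 0.)
Dimension check: dim(rho) = sum (mult * dim) = 2*1 + 2*1 + 2*1 + 1*1 = 7 = chi_rho(e) = 7.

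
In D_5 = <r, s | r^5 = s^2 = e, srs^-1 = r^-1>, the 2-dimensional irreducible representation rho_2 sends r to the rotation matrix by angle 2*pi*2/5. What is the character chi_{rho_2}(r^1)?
chi_{rho_2}(r^1) = 2*cos(2*pi*2*1/5) = -sqrt(5)/2 - 1/2

Derivation: rho_2(r^1) is rotation by angle 2*pi*2*1/5, whose trace is 2*cos(2*pi*2*1/5) = -sqrt(5)/2 - 1/2.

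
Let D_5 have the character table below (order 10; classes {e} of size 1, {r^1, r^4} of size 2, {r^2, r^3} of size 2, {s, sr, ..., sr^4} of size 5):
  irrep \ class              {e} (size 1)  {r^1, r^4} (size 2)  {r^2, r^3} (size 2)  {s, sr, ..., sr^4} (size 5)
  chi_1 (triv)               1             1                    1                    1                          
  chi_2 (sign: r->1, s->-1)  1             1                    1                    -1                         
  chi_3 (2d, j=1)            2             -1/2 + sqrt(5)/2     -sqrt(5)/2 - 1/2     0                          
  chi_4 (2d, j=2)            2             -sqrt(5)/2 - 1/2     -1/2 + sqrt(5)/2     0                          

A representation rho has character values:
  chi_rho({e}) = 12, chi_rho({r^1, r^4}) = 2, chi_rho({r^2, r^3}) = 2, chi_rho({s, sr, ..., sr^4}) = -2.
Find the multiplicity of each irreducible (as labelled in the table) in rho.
Multiplicities: chi_1: 1, chi_2: 3, chi_3: 2, chi_4: 2.

Details: Use <chi_rho, chi> = (1/|G|) sum_C |C| * chi_rho(C) * conj(chi(C)) with |G| = 10 for each irreducible chi in the table:
  <chi_rho, chi_1> = (1/10)[1*(12)*conj(1) + 2*(2)*conj(1) + 2*(2)*conj(1) + 5*(-2)*conj(1)]
      = (1/10)[(12) + (4) + (4) + (-10)] = 10/10 = 1
  <chi_rho, chi_2> = (1/10)[1*(12)*conj(1) + 2*(2)*conj(1) + 2*(2)*conj(1) + 5*(-2)*conj(-1)]
      = (1/10)[(12) + (4) + (4) + (10)] = 30/10 = 3
  <chi_rho, chi_3> = (1/10)[1*(12)*conj(2) + 2*(2)*conj(-1/2 + sqrt(5)/2) + 2*(2)*conj(-sqrt(5)/2 - 1/2) + 5*(-2)*conj(0)]
      = (1/10)[(24) + (-2 + 2*sqrt(5)) + (-2*sqrt(5) - 2) + (0)] = 20/10 = 2
  <chi_rho, chi_4> = (1/10)[1*(12)*conj(2) + 2*(2)*conj(-sqrt(5)/2 - 1/2) + 2*(2)*conj(-1/2 + sqrt(5)/2) + 5*(-2)*conj(0)]
      = (1/10)[(24) + (-2*sqrt(5) - 2) + (-2 + 2*sqrt(5)) + (0)] = 20/10 = 2
Dimension check: dim(rho) = sum (mult * dim) = 1*1 + 3*1 + 2*2 + 2*2 = 12 = chi_rho(e) = 12.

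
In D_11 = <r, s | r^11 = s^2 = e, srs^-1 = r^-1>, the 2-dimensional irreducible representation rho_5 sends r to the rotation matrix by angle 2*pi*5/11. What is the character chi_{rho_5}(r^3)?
chi_{rho_5}(r^3) = 2*cos(2*pi*5*3/11) = -2*cos(3*pi/11)

Working: rho_5(r^3) is rotation by angle 2*pi*5*3/11, whose trace is 2*cos(2*pi*5*3/11) = -2*cos(3*pi/11).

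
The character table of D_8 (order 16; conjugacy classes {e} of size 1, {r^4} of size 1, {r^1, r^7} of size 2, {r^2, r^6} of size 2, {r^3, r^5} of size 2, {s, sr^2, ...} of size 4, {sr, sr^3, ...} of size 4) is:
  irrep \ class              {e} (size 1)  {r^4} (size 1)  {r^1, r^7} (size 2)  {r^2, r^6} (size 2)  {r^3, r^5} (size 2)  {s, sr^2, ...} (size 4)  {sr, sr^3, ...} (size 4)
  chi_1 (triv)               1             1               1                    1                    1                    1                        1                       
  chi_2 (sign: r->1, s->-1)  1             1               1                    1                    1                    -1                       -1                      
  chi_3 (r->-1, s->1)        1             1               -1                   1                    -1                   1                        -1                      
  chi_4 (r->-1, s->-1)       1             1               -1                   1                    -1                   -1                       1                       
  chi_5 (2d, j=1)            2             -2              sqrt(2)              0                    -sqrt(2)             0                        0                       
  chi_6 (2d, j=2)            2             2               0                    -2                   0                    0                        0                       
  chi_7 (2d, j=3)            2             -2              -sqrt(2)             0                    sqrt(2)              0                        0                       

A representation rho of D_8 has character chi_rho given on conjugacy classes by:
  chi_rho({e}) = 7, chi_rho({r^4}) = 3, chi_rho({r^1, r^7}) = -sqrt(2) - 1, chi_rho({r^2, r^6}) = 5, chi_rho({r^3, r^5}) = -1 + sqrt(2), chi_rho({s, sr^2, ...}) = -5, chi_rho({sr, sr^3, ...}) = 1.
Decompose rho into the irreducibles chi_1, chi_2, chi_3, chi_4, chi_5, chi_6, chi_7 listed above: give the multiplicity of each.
Multiplicities: chi_1: 0, chi_2: 2, chi_3: 0, chi_4: 3, chi_5: 0, chi_6: 0, chi_7: 1.

Solution. Use <chi_rho, chi> = (1/|G|) sum_C |C| * chi_rho(C) * conj(chi(C)) with |G| = 16 for each irreducible chi in the table:
  <chi_rho, chi_1> = (1/16)[1*(7)*conj(1) + 1*(3)*conj(1) + 2*(-sqrt(2) - 1)*conj(1) + 2*(5)*conj(1) + 2*(-1 + sqrt(2))*conj(1) + 4*(-5)*conj(1) + 4*(1)*conj(1)]
      = (1/16)[(7) + (3) + (-2*sqrt(2) - 2) + (10) + (-2 + 2*sqrt(2)) + (-20) + (4)] = 0/16 = 0
  <chi_rho, chi_2> = (1/16)[1*(7)*conj(1) + 1*(3)*conj(1) + 2*(-sqrt(2) - 1)*conj(1) + 2*(5)*conj(1) + 2*(-1 + sqrt(2))*conj(1) + 4*(-5)*conj(-1) + 4*(1)*conj(-1)]
      = (1/16)[(7) + (3) + (-2*sqrt(2) - 2) + (10) + (-2 + 2*sqrt(2)) + (20) + (-4)] = 32/16 = 2
  <chi_rho, chi_3> = (1/16)[1*(7)*conj(1) + 1*(3)*conj(1) + 2*(-sqrt(2) - 1)*conj(-1) + 2*(5)*conj(1) + 2*(-1 + sqrt(2))*conj(-1) + 4*(-5)*conj(1) + 4*(1)*conj(-1)]
      = (1/16)[(7) + (3) + (2 + 2*sqrt(2)) + (10) + (2 - 2*sqrt(2)) + (-20) + (-4)] = 0/16 = 0
  <chi_rho, chi_4> = (1/16)[1*(7)*conj(1) + 1*(3)*conj(1) + 2*(-sqrt(2) - 1)*conj(-1) + 2*(5)*conj(1) + 2*(-1 + sqrt(2))*conj(-1) + 4*(-5)*conj(-1) + 4*(1)*conj(1)]
      = (1/16)[(7) + (3) + (2 + 2*sqrt(2)) + (10) + (2 - 2*sqrt(2)) + (20) + (4)] = 48/16 = 3
  <chi_rho, chi_5> = (1/16)[1*(7)*conj(2) + 1*(3)*conj(-2) + 2*(-sqrt(2) - 1)*conj(sqrt(2)) + 2*(5)*conj(0) + 2*(-1 + sqrt(2))*conj(-sqrt(2)) + 4*(-5)*conj(0) + 4*(1)*conj(0)]
      = (1/16)[(14) + (-6) + (-4 - 2*sqrt(2)) + (0) + (-4 + 2*sqrt(2)) + (0) + (0)] = 0/16 = 0
  <chi_rho, chi_6> = (1/16)[1*(7)*conj(2) + 1*(3)*conj(2) + 2*(-sqrt(2) - 1)*conj(0) + 2*(5)*conj(-2) + 2*(-1 + sqrt(2))*conj(0) + 4*(-5)*conj(0) + 4*(1)*conj(0)]
      = (1/16)[(14) + (6) + (0) + (-20) + (0) + (0) + (0)] = 0/16 = 0
  <chi_rho, chi_7> = (1/16)[1*(7)*conj(2) + 1*(3)*conj(-2) + 2*(-sqrt(2) - 1)*conj(-sqrt(2)) + 2*(5)*conj(0) + 2*(-1 + sqrt(2))*conj(sqrt(2)) + 4*(-5)*conj(0) + 4*(1)*conj(0)]
      = (1/16)[(14) + (-6) + (2*sqrt(2) + 4) + (0) + (4 - 2*sqrt(2)) + (0) + (0)] = 16/16 = 1
Dimension check: dim(rho) = sum (mult * dim) = 0*1 + 2*1 + 0*1 + 3*1 + 0*2 + 0*2 + 1*2 = 7 = chi_rho(e) = 7.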